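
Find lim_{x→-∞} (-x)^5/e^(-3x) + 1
The quotient is an ∞/∞ indeterminate form as x → -∞.
Compare growth rates of the dominant terms (exponentials ≫ polynomials ≫ logarithms), or apply L'Hôpital's rule; the quotient → 0.
Adding the constant: 0 + 1 = 1. Limit = 1.

Final answer: 1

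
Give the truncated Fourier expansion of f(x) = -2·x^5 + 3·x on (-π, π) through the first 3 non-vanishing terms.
(-474 - 4·π^4 + 80·π^2)·sin(x) + (-10·π^2 + 12 + 2·π^4)·sin(2·x) + (-4·π^4/3 + 2/81 + 80·π^2/27)·sin(3·x)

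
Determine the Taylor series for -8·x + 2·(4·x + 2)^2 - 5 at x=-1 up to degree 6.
11 - 40·(x + 1) + 32·(x + 1)^2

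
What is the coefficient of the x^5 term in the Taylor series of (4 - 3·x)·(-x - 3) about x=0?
Expand to order 5: (4 - 3·x)·(-x - 3) = 3·x^2 + 5·x - 12 + O(x^6).
The coefficient of x^5 is 0.

Final answer: 0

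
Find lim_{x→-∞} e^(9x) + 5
Evaluate the dominant behaviour as x → -∞; each term tends to a finite value or vanishes.
Limit = 5.

Final answer: 5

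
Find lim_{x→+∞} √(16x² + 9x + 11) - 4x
As x → +∞: multiply by the conjugate to get (9x+11)/(√(16x²+9x+11)+4x); the denominator ~ 8x, so the limit is 9/8.
Limit = 9/8.

Final answer: 9/8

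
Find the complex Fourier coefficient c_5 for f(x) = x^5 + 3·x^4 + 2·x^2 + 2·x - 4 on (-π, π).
Compute the real Fourier coefficients first: a_5 = -24·π^2/25 - 56/625, b_5 = -8·π^2/25 + 548/625 + 2·π^4/5.
Then c_5 = (a_5 − i·b_5)/2 = -12·π^2/25 - 28/625 - i·π^4/5 - 274·i/625 + 4·i·π^2/25.

Final answer: -12·π^2/25 - 28/625 - i·π^4/5 - 274·i/625 + 4·i·π^2/25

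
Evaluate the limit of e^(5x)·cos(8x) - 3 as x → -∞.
Evaluate the dominant behaviour as x → -∞; each term tends to a finite value or vanishes.
Limit = -3.

Final answer: -3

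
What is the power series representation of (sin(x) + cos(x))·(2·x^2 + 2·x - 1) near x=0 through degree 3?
7·x^3/6 + 9·x^2/2 + x - 1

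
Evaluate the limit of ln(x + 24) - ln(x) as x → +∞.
This is an ∞ − ∞ indeterminate form.
Combine the logarithms: ln(x+24) − ln(x) = ln((x+24)/(x)) = ln(1 + 24/(x)) → ln(1) = 0.
Limit = 0.

Final answer: 0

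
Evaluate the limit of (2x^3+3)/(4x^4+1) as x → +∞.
This is an ∞/∞ indeterminate form as x → +∞.
Divide numerator and denominator by x^4 and let the lower-order terms vanish; the numerator's degree 3 is below the denominator's degree 4, so the quotient → 0.
Limit = 0.

Final answer: 0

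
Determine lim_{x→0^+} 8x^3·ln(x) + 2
The product is a 0·∞ indeterminate form at x → 0⁺.
Rewrite the product as 8·ln(x) / x^(-3) and apply L'Hôpital, or use the standard hierarchy x^(-3) ≫ |ln x| as x → 0⁺.
The indeterminate product → 0, so the limit = 2.

Final answer: 2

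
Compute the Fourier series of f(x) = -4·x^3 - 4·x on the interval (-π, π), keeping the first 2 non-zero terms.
(40 - 8·π^2)·sin(x) + (-2 + 4·π^2)·sin(2·x)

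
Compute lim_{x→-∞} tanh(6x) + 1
Evaluate the dominant behaviour as x → -∞; each term tends to a finite value or vanishes.
Limit = 0.

Final answer: 0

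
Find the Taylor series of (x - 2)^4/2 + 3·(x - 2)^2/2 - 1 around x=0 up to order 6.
x^4/2 - 4·x^3 + 27·x^2/2 - 22·x + 13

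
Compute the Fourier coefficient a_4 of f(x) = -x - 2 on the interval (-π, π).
a_4 = (1/π) ∫_{-π}^{π} f(x)·cos(4x) dx.
Evaluate the integral (use parity and integration by parts as needed): a_4 = 0.

Final answer: 0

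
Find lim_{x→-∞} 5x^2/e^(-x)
This is an ∞/∞ indeterminate form as x → -∞.
Compare growth rates of the dominant terms (exponentials ≫ polynomials ≫ logarithms), or apply L'Hôpital's rule; the quotient → 0.
Limit = 0.

Final answer: 0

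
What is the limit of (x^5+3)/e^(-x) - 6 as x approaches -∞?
The quotient is an ∞/∞ indeterminate form as x → -∞.
Compare growth rates of the dominant terms (exponentials ≫ polynomials ≫ logarithms), or apply L'Hôpital's rule; the quotient → 0.
Adding the constant: 0 - 6 = -6. Limit = -6.

Final answer: -6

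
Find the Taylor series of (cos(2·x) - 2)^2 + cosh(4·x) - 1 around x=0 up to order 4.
40·x^4/3 + 12·x^2 + 1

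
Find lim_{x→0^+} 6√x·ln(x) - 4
The product is a 0·∞ indeterminate form at x → 0⁺.
Rewrite the product as 6·ln(x) / x^(-1/2) and apply L'Hôpital, or use the standard hierarchy x^(-1/2) ≫ |ln x| as x → 0⁺.
The indeterminate product → 0, so the limit = -4.

Final answer: -4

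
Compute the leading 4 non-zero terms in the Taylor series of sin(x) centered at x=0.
-x^7/5040 + x^5/120 - x^3/6 + x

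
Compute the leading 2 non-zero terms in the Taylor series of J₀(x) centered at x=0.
1 - x^2/4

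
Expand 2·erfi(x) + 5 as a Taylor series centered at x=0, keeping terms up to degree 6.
2·x^5/(5·√(π)) + 4·x^3/(3·√(π)) + 4·x/√(π) + 5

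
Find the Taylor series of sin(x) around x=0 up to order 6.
x^5/120 - x^3/6 + x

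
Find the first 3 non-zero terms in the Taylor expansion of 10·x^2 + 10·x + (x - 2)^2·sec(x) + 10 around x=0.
13·x^2 + 6·x + 14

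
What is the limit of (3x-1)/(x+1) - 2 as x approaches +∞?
Evaluate the dominant behaviour as x → +∞; each term tends to a finite value or vanishes.
Limit = 1.

Final answer: 1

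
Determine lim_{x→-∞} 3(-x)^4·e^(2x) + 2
The product is a 0·∞ indeterminate form at x → -∞.
Rewrite the product as 3(-x)^4 / e^(-2x) (an ∞/∞ form) and apply L'Hôpital, or use the standard hierarchy e^(2|x|) ≫ |(-x)^4| as x → -∞.
The indeterminate product → 0, so the limit = 2.

Final answer: 2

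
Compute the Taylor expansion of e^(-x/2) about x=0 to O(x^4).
-x^3/48 + x^2/8 - x/2 + 1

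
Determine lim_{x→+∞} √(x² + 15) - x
This is an ∞ − ∞ indeterminate form.
Multiply and divide by the conjugate √(x²+15) + x; the x² terms cancel, leaving 15/(√(x²+15)+x) → 0.
Limit = 0.

Final answer: 0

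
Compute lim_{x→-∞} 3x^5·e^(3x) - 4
The product is a 0·∞ indeterminate form at x → -∞.
Rewrite the product as 3x^5 / e^(-3x) (an ∞/∞ form) and apply L'Hôpital, or use the standard hierarchy e^(3|x|) ≫ |x^5| as x → -∞.
The indeterminate product → 0, so the limit = -4.

Final answer: -4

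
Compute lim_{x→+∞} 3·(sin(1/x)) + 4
Evaluate the dominant behaviour as x → +∞; each term tends to a finite value or vanishes.
Limit = 4.

Final answer: 4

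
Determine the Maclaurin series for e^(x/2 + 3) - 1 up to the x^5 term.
x^5·e^(3)/3840 + x^4·e^(3)/384 + x^3·e^(3)/48 + x^2·e^(3)/8 + x·e^(3)/2 - 1 + e^(3)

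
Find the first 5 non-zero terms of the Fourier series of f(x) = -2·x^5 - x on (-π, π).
(-482 - 4·π^4 + 80·π^2)·sin(x) + (-10·π^2 + 16 + 2·π^4)·sin(2·x) + (-4·π^4/3 - 214/81 + 80·π^2/27)·sin(3·x) + (-5·π^2/4 + 31/32 + π^4)·sin(4·x) + (-4·π^4/5 - 346/625 + 16·π^2/25)·sin(5·x)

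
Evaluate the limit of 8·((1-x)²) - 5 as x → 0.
Direct substitution at x = 0 gives 3.

Final answer: 3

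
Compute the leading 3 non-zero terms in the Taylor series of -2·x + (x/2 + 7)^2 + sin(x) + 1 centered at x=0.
x^2/4 + 6·x + 50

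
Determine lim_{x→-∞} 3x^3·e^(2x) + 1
The product is a 0·∞ indeterminate form at x → -∞.
Rewrite the product as 3x^3 / e^(-2x) (an ∞/∞ form) and apply L'Hôpital, or use the standard hierarchy e^(2|x|) ≫ |x^3| as x → -∞.
The indeterminate product → 0, so the limit = 1.

Final answer: 1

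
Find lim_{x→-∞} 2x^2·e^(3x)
This is a 0·∞ indeterminate form at x → -∞.
Rewrite the product as 2x^2 / e^(-3x) (an ∞/∞ form) and apply L'Hôpital, or use the standard hierarchy e^(3|x|) ≫ |x^2| as x → -∞.
The indeterminate product → 0, so the limit = 0.

Final answer: 0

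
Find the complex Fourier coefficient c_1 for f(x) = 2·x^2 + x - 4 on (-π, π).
Compute the real Fourier coefficients first: a_1 = -8, b_1 = 2.
Then c_1 = (a_1 − i·b_1)/2 = -4 - i.

Final answer: -4 - i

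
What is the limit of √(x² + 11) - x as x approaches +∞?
This is an ∞ − ∞ indeterminate form.
Multiply and divide by the conjugate √(x²+11) + x; the x² terms cancel, leaving 11/(√(x²+11)+x) → 0.
Limit = 0.

Final answer: 0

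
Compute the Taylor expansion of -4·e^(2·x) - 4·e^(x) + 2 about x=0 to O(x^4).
-6·x^3 - 10·x^2 - 12·x - 6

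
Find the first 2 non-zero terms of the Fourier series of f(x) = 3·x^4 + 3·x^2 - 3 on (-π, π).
(132 - 24·π^2)·cos(x) - 3 + π^2 + 3·π^4/5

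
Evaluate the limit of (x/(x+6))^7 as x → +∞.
As x → +∞: x/(x+6) = 1/(1 + 6/x) → 1, and the 7th power of a limit-1 base also → 1.
Limit = 1.

Final answer: 1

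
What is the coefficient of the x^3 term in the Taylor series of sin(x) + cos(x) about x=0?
Expand to order 3: sin(x) + cos(x) = -x^3/6 - x^2/2 + x + 1 + O(x^4).
The coefficient of x^3 is -1/6.

Final answer: -1/6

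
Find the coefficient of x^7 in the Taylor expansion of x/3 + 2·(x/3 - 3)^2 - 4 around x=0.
Expand to order 7: x/3 + 2·(x/3 - 3)^2 - 4 = 2·x^2/9 - 11·x/3 + 14 + O(x^8).
The coefficient of x^7 is 0.

Final answer: 0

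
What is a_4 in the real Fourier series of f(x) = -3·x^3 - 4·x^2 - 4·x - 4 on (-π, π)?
a_4 = (1/π) ∫_{-π}^{π} f(x)·cos(4x) dx.
Evaluate the integral (use parity and integration by parts as needed): a_4 = -1.

Final answer: -1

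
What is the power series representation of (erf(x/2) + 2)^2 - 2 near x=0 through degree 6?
7·x^6/(360·π) + x^5/(40·√(π)) - x^4/(6·π) - x^3/(3·√(π)) + x^2/π + 4·x/√(π) + 2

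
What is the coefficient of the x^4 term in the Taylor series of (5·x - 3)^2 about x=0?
Expand to order 4: (5·x - 3)^2 = 25·x^2 - 30·x + 9 + O(x^5).
The coefficient of x^4 is 0.

Final answer: 0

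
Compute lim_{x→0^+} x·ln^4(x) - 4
The product is a 0·∞ indeterminate form at x → 0⁺.
Rewrite the product as ln^4(x) / x^(-1) and apply L'Hôpital, or use the standard hierarchy x^(-1) ≫ |ln x|^4 as x → 0⁺.
The indeterminate product → 0, so the limit = -4.

Final answer: -4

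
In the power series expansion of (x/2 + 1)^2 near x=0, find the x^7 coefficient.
Expand to order 7: (x/2 + 1)^2 = x^2/4 + x + 1 + O(x^8).
The coefficient of x^7 is 0.

Final answer: 0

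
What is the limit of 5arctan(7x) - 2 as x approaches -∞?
Evaluate the dominant behaviour as x → -∞; each term tends to a finite value or vanishes.
Limit = -5·π/2 - 2.

Final answer: -5·π/2 - 2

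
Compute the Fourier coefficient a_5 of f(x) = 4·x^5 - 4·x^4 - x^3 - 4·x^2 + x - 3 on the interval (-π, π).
a_5 = (1/π) ∫_{-π}^{π} f(x)·cos(5x) dx.
Evaluate the integral (use parity and integration by parts as needed): a_5 = 208/625 + 32·π^2/25.

Final answer: 208/625 + 32·π^2/25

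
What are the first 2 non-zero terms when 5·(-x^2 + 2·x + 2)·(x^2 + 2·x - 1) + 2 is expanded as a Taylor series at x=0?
10·x - 8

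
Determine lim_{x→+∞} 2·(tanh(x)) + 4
Evaluate the dominant behaviour as x → +∞; each term tends to a finite value or vanishes.
Limit = 6.

Final answer: 6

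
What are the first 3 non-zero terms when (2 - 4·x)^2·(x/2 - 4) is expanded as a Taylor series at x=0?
-72·x^2 + 66·x - 16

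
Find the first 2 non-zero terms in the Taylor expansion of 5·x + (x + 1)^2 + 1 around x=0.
7·x + 2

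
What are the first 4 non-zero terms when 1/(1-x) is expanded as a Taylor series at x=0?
x^3 + x^2 + x + 1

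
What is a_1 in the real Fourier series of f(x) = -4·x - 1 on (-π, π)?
a_1 = (1/π) ∫_{-π}^{π} f(x)·cos(1x) dx.
Evaluate the integral (use parity and integration by parts as needed): a_1 = 0.

Final answer: 0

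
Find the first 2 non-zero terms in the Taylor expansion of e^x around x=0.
x + 1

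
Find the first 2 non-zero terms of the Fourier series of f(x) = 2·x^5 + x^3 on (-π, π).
(-78·π^2 + 4·π^4 + 468)·sin(x) + (-2·π^4 - 27/2 + 9·π^2)·sin(2·x)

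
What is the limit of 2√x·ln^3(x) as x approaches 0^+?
This is a 0·∞ indeterminate form at x → 0⁺.
Rewrite the product as 2·ln^3(x) / x^(-1/2) and apply L'Hôpital, or use the standard hierarchy x^(-1/2) ≫ |ln x|^3 as x → 0⁺.
The indeterminate product → 0, so the limit = 0.

Final answer: 0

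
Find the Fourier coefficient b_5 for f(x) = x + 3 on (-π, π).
b_5 = (1/π) ∫_{-π}^{π} f(x)·sin(5x) dx.
Evaluate the integral (use parity and integration by parts as needed): b_5 = 2/5.

Final answer: 2/5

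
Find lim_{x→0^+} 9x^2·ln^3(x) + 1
The product is a 0·∞ indeterminate form at x → 0⁺.
Rewrite the product as 9·ln^3(x) / x^(-2) and apply L'Hôpital, or use the standard hierarchy x^(-2) ≫ |ln x|^3 as x → 0⁺.
The indeterminate product → 0, so the limit = 1.

Final answer: 1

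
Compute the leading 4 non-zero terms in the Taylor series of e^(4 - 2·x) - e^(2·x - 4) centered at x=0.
x^3·(-4·e^(4)/3 - 4·e^(-4)/3) + x^2·(-2·e^(-4) + 2·e^(4)) + x·(-2·e^(4) - 2·e^(-4)) - e^(-4) + e^(4)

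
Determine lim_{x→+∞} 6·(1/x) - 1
Evaluate the dominant behaviour as x → +∞; each term tends to a finite value or vanishes.
Limit = -1.

Final answer: -1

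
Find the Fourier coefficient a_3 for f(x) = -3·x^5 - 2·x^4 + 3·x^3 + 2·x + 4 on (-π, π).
a_3 = (1/π) ∫_{-π}^{π} f(x)·cos(3x) dx.
Evaluate the integral (use parity and integration by parts as needed): a_3 = -32/27 + 16·π^2/9.

Final answer: -32/27 + 16·π^2/9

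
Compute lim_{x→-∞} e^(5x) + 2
Evaluate the dominant behaviour as x → -∞; each term tends to a finite value or vanishes.
Limit = 2.

Final answer: 2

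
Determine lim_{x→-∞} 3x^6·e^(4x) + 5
The product is a 0·∞ indeterminate form at x → -∞.
Rewrite the product as 3x^6 / e^(-4x) (an ∞/∞ form) and apply L'Hôpital, or use the standard hierarchy e^(4|x|) ≫ |x^6| as x → -∞.
The indeterminate product → 0, so the limit = 5.

Final answer: 5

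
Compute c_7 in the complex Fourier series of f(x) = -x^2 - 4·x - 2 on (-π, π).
Compute the real Fourier coefficients first: a_7 = 4/49, b_7 = -8/7.
Then c_7 = (a_7 − i·b_7)/2 = 2/49 + 4·i/7.

Final answer: 2/49 + 4·i/7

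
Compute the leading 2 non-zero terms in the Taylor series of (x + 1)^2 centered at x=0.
2·x + 1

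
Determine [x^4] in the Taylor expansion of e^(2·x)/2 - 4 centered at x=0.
Expand to order 4: e^(2·x)/2 - 4 = x^4/3 + 2·x^3/3 + x^2 + x - 7/2 + O(x^5).
The coefficient of x^4 is 1/3.

Final answer: 1/3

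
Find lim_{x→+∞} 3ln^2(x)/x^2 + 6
The quotient is an ∞/∞ indeterminate form as x → +∞.
The polynomial denominator x^2 dominates the logarithmic numerator (any positive power of x ≫ ln^2(x) as x → ∞), so the quotient → 0.
Adding the constant: 0 + 6 = 6. Limit = 6.

Final answer: 6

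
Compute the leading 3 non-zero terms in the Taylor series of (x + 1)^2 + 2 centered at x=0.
x^2 + 2·x + 3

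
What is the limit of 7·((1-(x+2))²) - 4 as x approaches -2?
Direct substitution at x = -2 gives 3.

Final answer: 3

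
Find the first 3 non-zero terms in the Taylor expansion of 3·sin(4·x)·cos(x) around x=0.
421·x^5/10 - 38·x^3 + 12·x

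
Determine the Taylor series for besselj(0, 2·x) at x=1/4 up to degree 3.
besselj(0, 1/2) - 2·besselj(1, 1/2)·(x - 1/4) + (-besselj(0, 1/2) + besselj(2, 1/2))·(x - 1/4)^2 + (-besselj(3, 1/2)/3 + besselj(1, 1/2))·(x - 1/4)^3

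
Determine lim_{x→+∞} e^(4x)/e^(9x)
This is an ∞/∞ indeterminate form as x → +∞.
Rewrite e^(4x)/e^(9x) = e^((4−9)x) = e^(-5x); the exponent coefficient is -5 < 0 so e^(-5x) → 0.
Limit = 0.

Final answer: 0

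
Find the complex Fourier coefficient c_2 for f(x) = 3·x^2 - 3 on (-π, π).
Compute the real Fourier coefficients first: a_2 = 3, b_2 = 0.
Then c_2 = (a_2 − i·b_2)/2 = 3/2.

Final answer: 3/2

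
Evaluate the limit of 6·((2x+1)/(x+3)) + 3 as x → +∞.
Evaluate the dominant behaviour as x → +∞; each term tends to a finite value or vanishes.
Limit = 15.

Final answer: 15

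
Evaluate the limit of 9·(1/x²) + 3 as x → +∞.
Evaluate the dominant behaviour as x → +∞; each term tends to a finite value or vanishes.
Limit = 3.

Final answer: 3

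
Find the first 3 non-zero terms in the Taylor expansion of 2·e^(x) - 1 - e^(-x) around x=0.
x^3/2 + x^2/2 + 3·x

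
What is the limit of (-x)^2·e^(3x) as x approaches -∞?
This is a 0·∞ indeterminate form at x → -∞.
Rewrite the product as (-x)^2 / e^(-3x) (an ∞/∞ form) and apply L'Hôpital, or use the standard hierarchy e^(3|x|) ≫ |(-x)^2| as x → -∞.
The indeterminate product → 0, so the limit = 0.

Final answer: 0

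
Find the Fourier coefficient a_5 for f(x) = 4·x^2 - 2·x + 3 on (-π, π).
a_5 = (1/π) ∫_{-π}^{π} f(x)·cos(5x) dx.
Evaluate the integral (use parity and integration by parts as needed): a_5 = -16/25.

Final answer: -16/25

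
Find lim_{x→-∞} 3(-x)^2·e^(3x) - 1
The product is a 0·∞ indeterminate form at x → -∞.
Rewrite the product as 3(-x)^2 / e^(-3x) (an ∞/∞ form) and apply L'Hôpital, or use the standard hierarchy e^(3|x|) ≫ |(-x)^2| as x → -∞.
The indeterminate product → 0, so the limit = -1.

Final answer: -1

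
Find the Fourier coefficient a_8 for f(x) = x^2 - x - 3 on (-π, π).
a_8 = (1/π) ∫_{-π}^{π} f(x)·cos(8x) dx.
Evaluate the integral (use parity and integration by parts as needed): a_8 = 1/16.

Final answer: 1/16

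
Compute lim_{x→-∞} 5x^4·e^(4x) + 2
The product is a 0·∞ indeterminate form at x → -∞.
Rewrite the product as 5x^4 / e^(-4x) (an ∞/∞ form) and apply L'Hôpital, or use the standard hierarchy e^(4|x|) ≫ |x^4| as x → -∞.
The indeterminate product → 0, so the limit = 2.

Final answer: 2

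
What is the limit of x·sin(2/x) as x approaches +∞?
As x → +∞: let u = 2/x → 0⁺; then x·sin(2/x) = 2·sin(u)/u → 2·1 = 2.
Limit = 2.

Final answer: 2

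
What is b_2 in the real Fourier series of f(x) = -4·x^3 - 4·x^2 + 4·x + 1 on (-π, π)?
b_2 = (1/π) ∫_{-π}^{π} f(x)·sin(2x) dx.
Evaluate the integral (use parity and integration by parts as needed): b_2 = -10 + 4·π^2.

Final answer: -10 + 4·π^2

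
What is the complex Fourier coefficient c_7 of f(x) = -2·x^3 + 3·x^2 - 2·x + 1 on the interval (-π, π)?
Compute the real Fourier coefficients first: a_7 = -12/49, b_7 = -4·π^2/7 - 172/343.
Then c_7 = (a_7 − i·b_7)/2 = -6/49 + 86·i/343 + 2·i·π^2/7.

Final answer: -6/49 + 86·i/343 + 2·i·π^2/7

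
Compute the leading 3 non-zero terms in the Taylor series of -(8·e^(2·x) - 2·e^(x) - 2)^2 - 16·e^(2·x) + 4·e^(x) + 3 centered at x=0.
-346·x^2 - 140·x - 25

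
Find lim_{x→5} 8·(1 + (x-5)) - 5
Direct substitution at x = 5 gives 3.

Final answer: 3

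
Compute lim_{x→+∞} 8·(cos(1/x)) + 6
Evaluate the dominant behaviour as x → +∞; each term tends to a finite value or vanishes.
Limit = 14.

Final answer: 14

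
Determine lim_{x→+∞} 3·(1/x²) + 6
Evaluate the dominant behaviour as x → +∞; each term tends to a finite value or vanishes.
Limit = 6.

Final answer: 6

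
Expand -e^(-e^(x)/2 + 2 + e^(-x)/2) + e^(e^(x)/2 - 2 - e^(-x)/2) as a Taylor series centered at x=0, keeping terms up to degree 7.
x^7·(8·e^(-2)/315 + 8·e^(2)/315) + x^6·(-37·e^(2)/720 + 37·e^(-2)/720) + x^5·(e^(-2)/10 + e^(2)/10) + x^4·(-5·e^(2)/24 + 5·e^(-2)/24) + x^3·(e^(-2)/3 + e^(2)/3) + x^2·(-e^(2)/2 + e^(-2)/2) + x·(e^(-2) + e^(2)) - e^(2) + e^(-2)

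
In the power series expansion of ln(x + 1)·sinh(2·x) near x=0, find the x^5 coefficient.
Expand to order 5: ln(x + 1)·sinh(2·x) = -7·x^5/6 + 2·x^4 - x^3 + 2·x^2 + O(x^6).
The coefficient of x^5 is -7/6.

Final answer: -7/6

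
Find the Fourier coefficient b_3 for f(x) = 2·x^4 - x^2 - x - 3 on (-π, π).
b_3 = (1/π) ∫_{-π}^{π} f(x)·sin(3x) dx.
Evaluate the integral (use parity and integration by parts as needed): b_3 = -2/3.

Final answer: -2/3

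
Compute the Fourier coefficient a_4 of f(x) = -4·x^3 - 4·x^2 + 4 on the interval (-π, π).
a_4 = (1/π) ∫_{-π}^{π} f(x)·cos(4x) dx.
Evaluate the integral (use parity and integration by parts as needed): a_4 = -1.

Final answer: -1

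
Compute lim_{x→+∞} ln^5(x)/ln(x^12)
This is an ∞/∞ indeterminate form as x → +∞.
Write ln(x^12) = 12·ln(x), reducing the quotient to ln^4(x)/12 → ∞.
Limit = ∞.

Final answer: ∞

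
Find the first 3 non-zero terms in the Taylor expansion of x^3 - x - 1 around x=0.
x^3 - x - 1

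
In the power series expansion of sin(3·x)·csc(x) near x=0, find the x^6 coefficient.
Expand to order 6: sin(3·x)·csc(x) = -8·x^6/45 + 4·x^4/3 - 4·x^2 + 3 + O(x^7).
The coefficient of x^6 is -8/45.

Final answer: -8/45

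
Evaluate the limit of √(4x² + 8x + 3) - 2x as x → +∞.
As x → +∞: multiply by the conjugate to get (8x+3)/(√(4x²+8x+3)+2x); the denominator ~ 4x, so the limit is 8/4 = 2.
Limit = 2.

Final answer: 2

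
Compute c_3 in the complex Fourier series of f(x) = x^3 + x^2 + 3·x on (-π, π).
Compute the real Fourier coefficients first: a_3 = -4/9, b_3 = 14/9 + 2·π^2/3.
Then c_3 = (a_3 − i·b_3)/2 = -2/9 - i·π^2/3 - 7·i/9.

Final answer: -2/9 - i·π^2/3 - 7·i/9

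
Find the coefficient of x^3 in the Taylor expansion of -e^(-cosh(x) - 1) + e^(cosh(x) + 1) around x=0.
Expand to order 3: -e^(-cosh(x) - 1) + e^(cosh(x) + 1) = x^2·(e^(-2)/2 + e^(2)/2) - e^(-2) + e^(2) + O(x^4).
The coefficient of x^3 is 0.

Final answer: 0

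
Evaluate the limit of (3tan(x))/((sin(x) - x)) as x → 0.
Both numerator and denominator → 0 as x → 0; this is a 0/0 indeterminate form.
Expand each to leading order near x = 0: numerator ~ 3·x, denominator ~ -x^3/6.
The limit of the ratio is -∞.

Final answer: -∞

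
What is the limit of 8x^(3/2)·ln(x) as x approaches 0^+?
This is a 0·∞ indeterminate form at x → 0⁺.
Rewrite the product as 8·ln(x) / x^(-3/2) and apply L'Hôpital, or use the standard hierarchy x^(-3/2) ≫ |ln x| as x → 0⁺.
The indeterminate product → 0, so the limit = 0.

Final answer: 0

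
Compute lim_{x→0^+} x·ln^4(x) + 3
The product is a 0·∞ indeterminate form at x → 0⁺.
Rewrite the product as ln^4(x) / x^(-1) and apply L'Hôpital, or use the standard hierarchy x^(-1) ≫ |ln x|^4 as x → 0⁺.
The indeterminate product → 0, so the limit = 3.

Final answer: 3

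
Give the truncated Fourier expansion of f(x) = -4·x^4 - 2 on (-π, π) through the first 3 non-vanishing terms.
(-192 + 32·π^2)·cos(x) + (12 - 8·π^2)·cos(2·x) - 4·π^4/5 - 2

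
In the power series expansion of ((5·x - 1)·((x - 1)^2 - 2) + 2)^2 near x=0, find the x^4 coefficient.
Expand to order 4: ((5·x - 1)·((x - 1)^2 - 2) + 2)^2 = 91·x^4 + 96·x^3 - 57·x^2 - 18·x + 9 + O(x^5).
The coefficient of x^4 is 91.

Final answer: 91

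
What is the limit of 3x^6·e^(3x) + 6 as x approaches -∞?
The product is a 0·∞ indeterminate form at x → -∞.
Rewrite the product as 3x^6 / e^(-3x) (an ∞/∞ form) and apply L'Hôpital, or use the standard hierarchy e^(3|x|) ≫ |x^6| as x → -∞.
The indeterminate product → 0, so the limit = 6.

Final answer: 6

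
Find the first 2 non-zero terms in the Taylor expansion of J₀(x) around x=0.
1 - x^2/4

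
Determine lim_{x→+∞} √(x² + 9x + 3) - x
This is an ∞ − ∞ indeterminate form.
Multiply and divide by the conjugate √(x²+9x + 3) + x; the x² terms cancel, leaving (9x + 3)/(√(x²+9x + 3)+x) → 9/2.
Limit = 9/2.

Final answer: 9/2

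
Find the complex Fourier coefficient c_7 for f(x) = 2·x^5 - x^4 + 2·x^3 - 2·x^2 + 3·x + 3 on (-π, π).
Compute the real Fourier coefficients first: a_7 = 344/2401 + 8·π^2/49, b_7 = 13710/16807 + 116·π^2/343 + 4·π^4/7.
Then c_7 = (a_7 − i·b_7)/2 = 172/2401 + 4·π^2/49 - 2·i·π^4/7 - 58·i·π^2/343 - 6855·i/16807.

Final answer: 172/2401 + 4·π^2/49 - 2·i·π^4/7 - 58·i·π^2/343 - 6855·i/16807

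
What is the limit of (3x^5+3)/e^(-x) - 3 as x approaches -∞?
The quotient is an ∞/∞ indeterminate form as x → -∞.
Compare growth rates of the dominant terms (exponentials ≫ polynomials ≫ logarithms), or apply L'Hôpital's rule; the quotient → 0.
Adding the constant: 0 - 3 = -3. Limit = -3.

Final answer: -3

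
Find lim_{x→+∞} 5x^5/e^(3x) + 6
The quotient is an ∞/∞ indeterminate form as x → +∞.
The exponential denominator e^(3x) dominates the polynomial numerator (e^x ≫ x^5 as x → ∞), so the quotient → 0.
Adding the constant: 0 + 6 = 6. Limit = 6.

Final answer: 6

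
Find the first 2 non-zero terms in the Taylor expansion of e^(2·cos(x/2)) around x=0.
-x^2·e^(2)/4 + e^(2)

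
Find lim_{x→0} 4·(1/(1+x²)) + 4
Direct substitution at x = 0 gives 8.

Final answer: 8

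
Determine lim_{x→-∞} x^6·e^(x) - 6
The product is a 0·∞ indeterminate form at x → -∞.
Rewrite the product as x^6 / e^(-x) (an ∞/∞ form) and apply L'Hôpital, or use the standard hierarchy e^(|x|) ≫ |x^6| as x → -∞.
The indeterminate product → 0, so the limit = -6.

Final answer: -6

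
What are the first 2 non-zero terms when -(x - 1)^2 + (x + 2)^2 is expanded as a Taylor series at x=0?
6·x + 3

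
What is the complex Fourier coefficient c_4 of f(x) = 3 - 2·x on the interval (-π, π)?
Compute the real Fourier coefficients first: a_4 = 0, b_4 = 1.
Then c_4 = (a_4 − i·b_4)/2 = -i/2.

Final answer: -i/2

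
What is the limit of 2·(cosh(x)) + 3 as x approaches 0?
Direct substitution at x = 0 gives 5.

Final answer: 5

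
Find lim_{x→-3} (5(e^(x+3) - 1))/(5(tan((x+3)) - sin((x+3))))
Both numerator and denominator → 0 as x → -3; this is a 0/0 indeterminate form.
Expand each to leading order near x = -3: numerator ~ 5·(x + 3), denominator ~ 5·(x + 3)^3/2.
The limit of the ratio is ∞.

Final answer: ∞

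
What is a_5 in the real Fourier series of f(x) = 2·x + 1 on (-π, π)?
a_5 = (1/π) ∫_{-π}^{π} f(x)·cos(5x) dx.
Evaluate the integral (use parity and integration by parts as needed): a_5 = 0.

Final answer: 0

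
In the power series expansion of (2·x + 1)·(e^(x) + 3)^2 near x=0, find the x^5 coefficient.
Expand to order 5: (2·x + 1)·(e^(x) + 3)^2 = 43·x^5/20 + 67·x^4/12 + 37·x^3/3 + 21·x^2 + 40·x + 16 + O(x^6).
The coefficient of x^5 is 43/20.

Final answer: 43/20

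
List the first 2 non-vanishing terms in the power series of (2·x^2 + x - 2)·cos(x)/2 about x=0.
x/2 - 1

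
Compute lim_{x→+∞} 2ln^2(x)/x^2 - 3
The quotient is an ∞/∞ indeterminate form as x → +∞.
The polynomial denominator x^2 dominates the logarithmic numerator (any positive power of x ≫ ln^2(x) as x → ∞), so the quotient → 0.
Adding the constant: 0 - 3 = -3. Limit = -3.

Final answer: -3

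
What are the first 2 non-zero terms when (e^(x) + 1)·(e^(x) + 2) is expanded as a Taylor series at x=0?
5·x + 6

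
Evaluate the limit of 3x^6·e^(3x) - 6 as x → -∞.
The product is a 0·∞ indeterminate form at x → -∞.
Rewrite the product as 3x^6 / e^(-3x) (an ∞/∞ form) and apply L'Hôpital, or use the standard hierarchy e^(3|x|) ≫ |x^6| as x → -∞.
The indeterminate product → 0, so the limit = -6.

Final answer: -6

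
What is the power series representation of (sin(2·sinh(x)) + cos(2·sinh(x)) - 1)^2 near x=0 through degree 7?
13·x^7/5 - 8·x^6/15 + 4·x^5 - 8·x^3 + 4·x^2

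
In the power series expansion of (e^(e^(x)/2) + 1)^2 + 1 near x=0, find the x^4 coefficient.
Expand to order 4: (e^(e^(x)/2) + 1)^2 + 1 = x^4·(1 + e^(1/2))^2·(71·e/(192·(1 + e^(1/2))^2) + 49·e^(1/2)/(192·(1 + e^(1/2)))) + x^3·(1 + e^(1/2))^2·(3·e/(8·(1 + e^(1/2))^2) + 11·e^(1/2)/(24·(1 + e^(1/2)))) + x^2·(1 + e^(1/2))^2·(e/(4·(1 + e^(1/2))^2) + 3·e^(1/2)/(4·(1 + e^(1/2)))) + x·(1 + e^(1/2))·e^(1/2) + 1 + (1 + e^(1/2))^2 + O(x^5).
The coefficient of x^4 is (1 + e^(1/2))^2·(71·e/(192·(1 + e^(1/2))^2) + 49·e^(1/2)/(192·(1 + e^(1/2)))).

Final answer: (1 + e^(1/2))^2·(71·e/(192·(1 + e^(1/2))^2) + 49·e^(1/2)/(192·(1 + e^(1/2))))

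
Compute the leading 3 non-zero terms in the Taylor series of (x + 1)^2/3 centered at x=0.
x^2/3 + 2·x/3 + 1/3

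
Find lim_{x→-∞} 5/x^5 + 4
Evaluate the dominant behaviour as x → -∞; each term tends to a finite value or vanishes.
Limit = 4.

Final answer: 4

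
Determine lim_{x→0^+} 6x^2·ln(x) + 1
The product is a 0·∞ indeterminate form at x → 0⁺.
Rewrite the product as 6·ln(x) / x^(-2) and apply L'Hôpital, or use the standard hierarchy x^(-2) ≫ |ln x| as x → 0⁺.
The indeterminate product → 0, so the limit = 1.

Final answer: 1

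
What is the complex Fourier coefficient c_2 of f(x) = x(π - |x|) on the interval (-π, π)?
Compute the real Fourier coefficients first: a_2 = 0, b_2 = 0.
Then c_2 = (a_2 − i·b_2)/2 = 0.

Final answer: 0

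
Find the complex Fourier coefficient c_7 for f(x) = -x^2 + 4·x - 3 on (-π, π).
Compute the real Fourier coefficients first: a_7 = 4/49, b_7 = 8/7.
Then c_7 = (a_7 − i·b_7)/2 = 2/49 - 4·i/7.

Final answer: 2/49 - 4·i/7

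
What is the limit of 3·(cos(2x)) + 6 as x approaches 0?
Direct substitution at x = 0 gives 9.

Final answer: 9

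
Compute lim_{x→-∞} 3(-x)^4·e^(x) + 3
The product is a 0·∞ indeterminate form at x → -∞.
Rewrite the product as 3(-x)^4 / e^(-x) (an ∞/∞ form) and apply L'Hôpital, or use the standard hierarchy e^(|x|) ≫ |(-x)^4| as x → -∞.
The indeterminate product → 0, so the limit = 3.

Final answer: 3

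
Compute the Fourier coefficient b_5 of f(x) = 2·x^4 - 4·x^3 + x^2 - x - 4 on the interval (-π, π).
b_5 = (1/π) ∫_{-π}^{π} f(x)·sin(5x) dx.
Evaluate the integral (use parity and integration by parts as needed): b_5 = -8·π^2/5 - 2/125.

Final answer: -8·π^2/5 - 2/125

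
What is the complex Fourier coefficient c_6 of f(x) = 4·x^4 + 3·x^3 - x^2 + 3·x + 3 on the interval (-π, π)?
Compute the real Fourier coefficients first: a_6 = -7/27 + 8·π^2/9, b_6 = -π^2 - 5/6.
Then c_6 = (a_6 − i·b_6)/2 = -7/54 + 4·π^2/9 + 5·i/12 + i·π^2/2.

Final answer: -7/54 + 4·π^2/9 + 5·i/12 + i·π^2/2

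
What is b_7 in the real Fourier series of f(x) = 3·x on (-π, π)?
b_7 = (1/π) ∫_{-π}^{π} f(x)·sin(7x) dx.
Evaluate the integral (use parity and integration by parts as needed): b_7 = 6/7.

Final answer: 6/7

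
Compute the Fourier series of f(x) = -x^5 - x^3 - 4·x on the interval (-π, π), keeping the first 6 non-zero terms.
(-236 - 2·π^4 + 38·π^2)·sin(x) + (-4·π^2 + 10 + π^4)·sin(2·x) + (-2·π^4/3 - 260/81 + 22·π^2/27)·sin(3·x) + (-π^2/8 + 131/64 + π^4/2)·sin(4·x) + (-2·π^4/5 - 988/625 - 2·π^2/25)·sin(5·x) + (106/81 + 4·π^2/27 + π^4/3)·sin(6·x)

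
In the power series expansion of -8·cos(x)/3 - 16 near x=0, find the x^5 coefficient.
Expand to order 5: -8·cos(x)/3 - 16 = -x^4/9 + 4·x^2/3 - 56/3 + O(x^6).
The coefficient of x^5 is 0.

Final answer: 0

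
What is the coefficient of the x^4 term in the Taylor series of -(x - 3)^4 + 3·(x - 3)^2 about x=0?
Expand to order 4: -(x - 3)^4 + 3·(x - 3)^2 = -x^4 + 12·x^3 - 51·x^2 + 90·x - 54 + O(x^5).
The coefficient of x^4 is -1.

Final answer: -1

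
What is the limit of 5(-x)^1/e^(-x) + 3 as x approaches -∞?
The quotient is an ∞/∞ indeterminate form as x → -∞.
Compare growth rates of the dominant terms (exponentials ≫ polynomials ≫ logarithms), or apply L'Hôpital's rule; the quotient → 0.
Adding the constant: 0 + 3 = 3. Limit = 3.

Final answer: 3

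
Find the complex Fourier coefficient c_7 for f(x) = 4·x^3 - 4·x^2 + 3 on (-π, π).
Compute the real Fourier coefficients first: a_7 = 16/49, b_7 = -48/343 + 8·π^2/7.
Then c_7 = (a_7 − i·b_7)/2 = 8/49 - 4·i·π^2/7 + 24·i/343.

Final answer: 8/49 - 4·i·π^2/7 + 24·i/343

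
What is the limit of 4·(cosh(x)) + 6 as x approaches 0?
Direct substitution at x = 0 gives 10.

Final answer: 10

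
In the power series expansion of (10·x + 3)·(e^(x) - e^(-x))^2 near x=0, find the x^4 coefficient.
Expand to order 4: (10·x + 3)·(e^(x) - e^(-x))^2 = 4·x^4 + 40·x^3 + 12·x^2 + O(x^5).
The coefficient of x^4 is 4.

Final answer: 4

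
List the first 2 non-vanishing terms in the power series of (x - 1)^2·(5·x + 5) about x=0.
5 - 5·x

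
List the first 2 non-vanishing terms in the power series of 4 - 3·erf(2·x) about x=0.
-12·x/√(π) + 4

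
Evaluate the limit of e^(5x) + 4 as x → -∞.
Evaluate the dominant behaviour as x → -∞; each term tends to a finite value or vanishes.
Limit = 4.

Final answer: 4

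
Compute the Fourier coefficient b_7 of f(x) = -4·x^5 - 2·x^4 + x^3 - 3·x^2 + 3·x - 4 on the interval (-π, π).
b_7 = (1/π) ∫_{-π}^{π} f(x)·sin(7x) dx.
Evaluate the integral (use parity and integration by parts as needed): b_7 = -8·π^4/7 + 12858/16807 + 258·π^2/343.

Final answer: -8·π^4/7 + 12858/16807 + 258·π^2/343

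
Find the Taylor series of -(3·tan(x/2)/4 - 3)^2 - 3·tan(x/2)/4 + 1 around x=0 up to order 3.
5·x^3/32 - 9·x^2/64 + 15·x/8 - 8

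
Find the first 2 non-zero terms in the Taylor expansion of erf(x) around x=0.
-2·x^3/(3·√(π)) + 2·x/√(π)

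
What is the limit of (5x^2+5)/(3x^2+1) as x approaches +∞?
This is an ∞/∞ indeterminate form as x → +∞.
Divide numerator and denominator by x^2 and let the lower-order terms vanish; the leading terms give 5/3.
Limit = 5/3.

Final answer: 5/3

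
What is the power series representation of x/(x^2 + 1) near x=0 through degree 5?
x^5 - x^3 + x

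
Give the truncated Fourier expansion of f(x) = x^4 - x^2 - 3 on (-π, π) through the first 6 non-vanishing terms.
(52 - 8·π^2)·cos(x) + (-4 + 2·π^2)·cos(2·x) + (28/27 - 8·π^2/9)·cos(3·x) + (-7/16 + π^2/2)·cos(4·x) + (148/625 - 8·π^2/25)·cos(5·x) - π^2/3 - 3 + π^4/5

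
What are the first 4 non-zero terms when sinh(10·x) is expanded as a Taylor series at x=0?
125000·x^7/63 + 2500·x^5/3 + 500·x^3/3 + 10·x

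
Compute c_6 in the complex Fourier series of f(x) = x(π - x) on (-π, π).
Compute the real Fourier coefficients first: a_6 = -1/9, b_6 = -π/3.
Then c_6 = (a_6 − i·b_6)/2 = -1/18 + i·π/6.

Final answer: -1/18 + i·π/6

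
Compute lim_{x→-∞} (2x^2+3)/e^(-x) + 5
The quotient is an ∞/∞ indeterminate form as x → -∞.
Compare growth rates of the dominant terms (exponentials ≫ polynomials ≫ logarithms), or apply L'Hôpital's rule; the quotient → 0.
Adding the constant: 0 + 5 = 5. Limit = 5.

Final answer: 5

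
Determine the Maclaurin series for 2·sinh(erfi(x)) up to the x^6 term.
x^5·(8/(15·π^(5/2)) + 2/(5·√(π)) + 8/(3·π^(3/2))) + x^3·(8/(3·π^(3/2)) + 4/(3·√(π))) + 4·x/√(π)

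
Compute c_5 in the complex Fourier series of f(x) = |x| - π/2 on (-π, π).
Compute the real Fourier coefficients first: a_5 = -4/(25·π), b_5 = 0.
Then c_5 = (a_5 − i·b_5)/2 = -2/(25·π).

Final answer: -2/(25·π)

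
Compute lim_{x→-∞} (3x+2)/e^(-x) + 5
The quotient is an ∞/∞ indeterminate form as x → -∞.
Compare growth rates of the dominant terms (exponentials ≫ polynomials ≫ logarithms), or apply L'Hôpital's rule; the quotient → 0.
Adding the constant: 0 + 5 = 5. Limit = 5.

Final answer: 5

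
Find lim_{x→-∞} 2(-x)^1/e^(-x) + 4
The quotient is an ∞/∞ indeterminate form as x → -∞.
Compare growth rates of the dominant terms (exponentials ≫ polynomials ≫ logarithms), or apply L'Hôpital's rule; the quotient → 0.
Adding the constant: 0 + 4 = 4. Limit = 4.

Final answer: 4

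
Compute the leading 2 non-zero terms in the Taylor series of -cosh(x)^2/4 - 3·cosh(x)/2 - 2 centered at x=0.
-x^2 - 15/4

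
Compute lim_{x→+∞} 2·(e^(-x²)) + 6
Evaluate the dominant behaviour as x → +∞; each term tends to a finite value or vanishes.
Limit = 6.

Final answer: 6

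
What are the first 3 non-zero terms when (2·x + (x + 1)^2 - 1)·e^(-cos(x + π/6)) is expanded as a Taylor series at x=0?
x^3·(e^(-√(3)/2) + √(3)·e^(-√(3)/2)) + 3·x^2·e^(-√(3)/2) + 4·x·e^(-√(3)/2)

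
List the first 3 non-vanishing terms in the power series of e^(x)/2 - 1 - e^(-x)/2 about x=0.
x^3/6 + x - 1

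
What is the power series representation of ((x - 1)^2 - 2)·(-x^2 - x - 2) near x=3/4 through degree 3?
1643/256 + 13·(x - 3/4)/2 - (x - 3/4)^2/8 - 2·(x - 3/4)^3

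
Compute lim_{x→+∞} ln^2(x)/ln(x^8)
This is an ∞/∞ indeterminate form as x → +∞.
Write ln(x^8) = 8·ln(x), reducing the quotient to ln(x)/8 → ∞.
Limit = ∞.

Final answer: ∞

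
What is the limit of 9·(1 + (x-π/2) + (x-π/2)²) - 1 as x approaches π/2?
Direct substitution at x = π/2 gives 8.

Final answer: 8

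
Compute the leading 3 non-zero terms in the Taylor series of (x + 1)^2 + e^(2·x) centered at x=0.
3·x^2 + 4·x + 2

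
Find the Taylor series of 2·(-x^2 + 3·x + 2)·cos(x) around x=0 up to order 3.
-3·x^3 - 4·x^2 + 6·x + 4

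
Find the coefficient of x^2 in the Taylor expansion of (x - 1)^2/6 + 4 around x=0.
Expand to order 2: (x - 1)^2/6 + 4 = x^2/6 - x/3 + 25/6 + O(x^3).
The coefficient of x^2 is 1/6.

Final answer: 1/6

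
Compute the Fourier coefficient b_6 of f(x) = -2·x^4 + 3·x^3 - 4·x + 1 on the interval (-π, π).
b_6 = (1/π) ∫_{-π}^{π} f(x)·sin(6x) dx.
Evaluate the integral (use parity and integration by parts as needed): b_6 = 3/2 - π^2.

Final answer: 3/2 - π^2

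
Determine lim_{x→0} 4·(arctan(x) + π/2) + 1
Direct substitution at x = 0 gives 1 + 2·π.

Final answer: 1 + 2·π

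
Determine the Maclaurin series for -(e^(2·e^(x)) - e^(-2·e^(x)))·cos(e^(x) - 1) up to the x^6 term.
x^6·(-91·e^(-2)/720 + 289·e^(2)/240) + x^5·(-13·e^(-2)/40 + 11·e^(2)/120) - 7·x^4·e^(2)/6 + x^3·(-13·e^(2)/6 + 5·e^(-2)/6) + x^2·(-5·e^(2)/2 + e^(-2)/2) + x·(-2·e^(2) - 2·e^(-2)) - e^(2) + e^(-2)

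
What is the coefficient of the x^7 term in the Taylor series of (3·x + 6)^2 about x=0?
Expand to order 7: (3·x + 6)^2 = 9·x^2 + 36·x + 36 + O(x^8).
The coefficient of x^7 is 0.

Final answer: 0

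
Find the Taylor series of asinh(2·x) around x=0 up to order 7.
-40·x^7/7 + 12·x^5/5 - 4·x^3/3 + 2·x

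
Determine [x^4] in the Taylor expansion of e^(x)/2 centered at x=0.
Expand to order 4: e^(x)/2 = x^4/48 + x^3/12 + x^2/4 + x/2 + 1/2 + O(x^5).
The coefficient of x^4 is 1/48.

Final answer: 1/48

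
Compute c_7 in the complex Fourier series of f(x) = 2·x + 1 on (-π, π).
Compute the real Fourier coefficients first: a_7 = 0, b_7 = 4/7.
Then c_7 = (a_7 − i·b_7)/2 = -2·i/7.

Final answer: -2·i/7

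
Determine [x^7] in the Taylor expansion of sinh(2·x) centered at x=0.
Expand to order 7: sinh(2·x) = 8·x^7/315 + 4·x^5/15 + 4·x^3/3 + 2·x + O(x^8).
The coefficient of x^7 is 8/315.

Final answer: 8/315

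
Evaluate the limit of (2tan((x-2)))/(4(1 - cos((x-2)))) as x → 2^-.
Both numerator and denominator → 0 as x → 2^-; this is a 0/0 indeterminate form.
Expand each to leading order near x = 2: numerator ~ 2·(x - 2), denominator ~ 2·(x - 2)^2.
The limit of the ratio is -∞.

Final answer: -∞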